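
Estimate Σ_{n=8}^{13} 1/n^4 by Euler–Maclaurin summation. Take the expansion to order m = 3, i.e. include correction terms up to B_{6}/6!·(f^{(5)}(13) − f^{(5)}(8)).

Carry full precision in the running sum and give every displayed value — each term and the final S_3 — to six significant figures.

Integral: ∫_8^13 1/x^4 dx = 0.000499320.
½[f(8) + f(13)] = ½[0.000244141 + 3.50128e-05] = 0.000139577.
Integral + boundary = 0.000638896.
Correction k=1: B_{2}/2! · (f^{(1)}(13) − f^{(1)}(8)) = 1/12 · (-1.07732e-05 − (-0.000122070)) = 9.27476e-06.
Partial sum through k=1: 0.000648171.
Correction k=2: B_{4}/4! · (f^{(3)}(13) − f^{(3)}(8)) = −1/720 · (-1.91240e-06 − (-5.72205e-05)) = -7.68168e-08.
Partial sum through k=2: 0.000648094.
Correction k=3: B_{6}/6! · (f^{(5)}(13) − f^{(5)}(8)) = 1/30240 · (-6.33693e-07 − (-5.00679e-05)) = 1.63473e-09.

S_3 ≈ 0.000648096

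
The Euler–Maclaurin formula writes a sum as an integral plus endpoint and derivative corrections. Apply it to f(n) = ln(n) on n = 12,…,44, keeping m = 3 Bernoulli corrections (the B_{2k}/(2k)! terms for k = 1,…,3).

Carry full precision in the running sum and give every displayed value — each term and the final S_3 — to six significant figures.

S_3 ≈ 107.815

The integral term ∫_12^44 ln(x) dx = 104.685.
½[f(12) + f(44)] = ½[2.48491 + 3.78419] = 3.13455.
Running total after boundary: 107.820.
Order-1 term: 1/12 · (0.0227273 − 0.0833333) = -0.00505051.
Running total after k=1: 107.815.
Order-2 term: −1/720 · (2.34786e-05 − 0.00115741) = 1.57490e-06.
Running total after k=2: 107.815.
Order-3 term: 1/30240 · (1.45528e-07 − 9.64506e-05) = -3.18469e-09.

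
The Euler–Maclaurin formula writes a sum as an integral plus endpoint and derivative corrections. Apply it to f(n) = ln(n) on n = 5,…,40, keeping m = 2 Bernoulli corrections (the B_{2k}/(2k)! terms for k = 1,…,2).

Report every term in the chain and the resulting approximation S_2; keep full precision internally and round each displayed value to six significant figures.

The integral term ∫_5^40 ln(x) dx = 104.508.
Boundary: ½(f(5) + f(40)) = ½(1.60944 + 3.68888) = 2.64916.
So far: 107.157.
Correction k=1: B_{2}/2! · (f^{(1)}(40) − f^{(1)}(5)) = 1/12 · (0.0250000 − 0.200000) = -0.0145833.
Partial sum through k=1: 107.143.
Correction k=2: B_{4}/4! · (f^{(3)}(40) − f^{(3)}(5)) = −1/720 · (3.12500e-05 − 0.0160000) = 2.21788e-05.

S_2 ≈ 107.143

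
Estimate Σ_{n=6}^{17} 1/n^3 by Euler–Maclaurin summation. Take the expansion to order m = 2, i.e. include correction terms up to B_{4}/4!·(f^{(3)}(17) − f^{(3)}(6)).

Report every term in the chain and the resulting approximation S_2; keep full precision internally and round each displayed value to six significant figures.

∫_6^17 1/x^3 dx evaluates to 0.0121588.
Endpoint term: (f(6) + f(17))/2 = (0.00462963 + 0.000203542)/2 = 0.00241659.
So far: 0.0145754.
Order-1 term: 1/12 · (-3.59191e-05 − (-0.00231481)) = 0.000189908.
Running total after k=1: 0.0147653.
Order-2 term: −1/720 · (-2.48575e-06 − (-0.00128601)) = -1.78267e-06.

S_2 ≈ 0.0147635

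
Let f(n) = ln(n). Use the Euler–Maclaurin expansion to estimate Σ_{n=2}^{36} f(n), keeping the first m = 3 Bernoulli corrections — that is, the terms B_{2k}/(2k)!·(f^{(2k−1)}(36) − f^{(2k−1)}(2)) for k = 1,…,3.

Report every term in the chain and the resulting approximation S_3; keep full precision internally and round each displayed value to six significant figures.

The integral term ∫_2^36 ln(x) dx = 93.6204.
Boundary: ½(f(2) + f(36)) = ½(0.693147 + 3.58352) = 2.13833.
So far: 95.7587.
Correction k=1: B_{2}/2! · (f^{(1)}(36) − f^{(1)}(2)) = 1/12 · (0.0277778 − 0.500000) = -0.0393519.
Running total after k=1: 95.7194.
Correction k=2: B_{4}/4! · (f^{(3)}(36) − f^{(3)}(2)) = −1/720 · (4.28669e-05 − 0.250000) = 0.000347163.
Running total after k=2: 95.7197.
Correction k=3: B_{6}/6! · (f^{(5)}(36) − f^{(5)}(2)) = 1/30240 · (3.96916e-07 − 0.750000) = -2.48016e-05.

S_3 ≈ 95.7197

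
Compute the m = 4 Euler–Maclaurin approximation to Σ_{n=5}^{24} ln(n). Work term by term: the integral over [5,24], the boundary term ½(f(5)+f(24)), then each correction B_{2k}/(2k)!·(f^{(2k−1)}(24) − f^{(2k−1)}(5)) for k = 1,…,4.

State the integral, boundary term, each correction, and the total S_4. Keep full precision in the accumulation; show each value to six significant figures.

S_4 ≈ 51.6067

Integral: ∫_5^24 ln(x) dx = 49.2261.
Endpoint term: (f(5) + f(24))/2 = (1.60944 + 3.17805)/2 = 2.39375.
Running total after boundary: 51.6198.
Order-1 term: 1/12 · (0.0416667 − 0.200000) = -0.0131944.
After k=1: 51.6067.
Order-2 term: −1/720 · (0.000144676 − 0.0160000) = 2.20213e-05.
After k=2: 51.6067.
Order-3 term: 1/30240 · (3.01408e-06 − 0.00768000) = -2.53869e-07.
After k=3: 51.6067.
Order-4 term: −1/1209600 · (1.56983e-07 − 0.00921600) = 7.61892e-09.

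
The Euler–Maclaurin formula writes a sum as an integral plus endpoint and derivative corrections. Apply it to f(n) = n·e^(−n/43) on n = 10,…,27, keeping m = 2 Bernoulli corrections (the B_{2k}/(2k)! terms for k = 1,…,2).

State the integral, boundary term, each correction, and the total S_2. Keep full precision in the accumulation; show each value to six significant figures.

S_2 ≈ 210.789

∫_10^27 x·e^(−x/43) dx evaluates to 199.656.
½[f(10) + f(27)] = ½[7.92504 + 14.4101] = 11.1676.
Running total after boundary: 210.823.
k=1: B_{2}/(2)! × [f^{(1)}(27) − f^{(1)}(10)] = 1/12 × (0.198589 − 0.608200) = -0.0341343.
Running total after k=1: 210.789.
k=2: B_{4}/(4)! × [f^{(3)}(27) − f^{(3)}(10)] = −1/720 × (0.000684697 − 0.00118616) = 6.96475e-07.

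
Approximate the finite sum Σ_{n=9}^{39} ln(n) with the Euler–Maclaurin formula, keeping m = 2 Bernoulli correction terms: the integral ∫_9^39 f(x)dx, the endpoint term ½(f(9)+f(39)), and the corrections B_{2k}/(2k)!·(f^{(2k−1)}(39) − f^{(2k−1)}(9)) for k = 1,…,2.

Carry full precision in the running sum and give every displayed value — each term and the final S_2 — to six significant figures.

S_2 ≈ 96.0272

Integral: ∫_9^39 ln(x) dx = 93.1039.
Endpoint term: (f(9) + f(39))/2 = (2.19722 + 3.66356)/2 = 2.93039.
Integral + boundary = 96.0343.
Order-1 term: 1/12 · (0.0256410 − 0.111111) = -0.00712251.
After k=1: 96.0272.
Order-2 term: −1/720 · (3.37160e-05 − 0.00274348) = 3.76357e-06.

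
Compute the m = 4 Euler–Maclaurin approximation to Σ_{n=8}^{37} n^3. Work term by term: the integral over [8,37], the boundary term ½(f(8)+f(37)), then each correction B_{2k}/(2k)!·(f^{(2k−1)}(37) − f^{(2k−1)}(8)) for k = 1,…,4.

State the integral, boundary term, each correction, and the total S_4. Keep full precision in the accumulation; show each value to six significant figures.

S_4 ≈ 493425

The integral term ∫_8^37 x^3 dx = 467516.
½[f(8) + f(37)] = ½[512.000 + 50653.0] = 25582.5.
So far: 493099.
Order-1 term: 1/12 · (4107.00 − 192.000) = 326.250.
After k=1: 493425.
Order-2 term: −1/720 · (6.00000 − 6.00000) = 0.00000.
After k=2: 493425.
Order-3 term: 1/30240 · (0.00000 − 0.00000) = 0.00000.
After k=3: 493425.
Order-4 term: −1/1209600 · (0.00000 − 0.00000) = 0.00000.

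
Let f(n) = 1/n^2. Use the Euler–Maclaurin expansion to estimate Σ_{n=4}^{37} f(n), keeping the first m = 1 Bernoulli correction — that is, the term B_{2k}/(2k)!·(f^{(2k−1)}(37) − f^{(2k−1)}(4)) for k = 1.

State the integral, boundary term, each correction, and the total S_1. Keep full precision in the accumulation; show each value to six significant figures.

S_1 ≈ 0.257189

The integral term ∫_4^37 1/x^2 dx = 0.222973.
Endpoint term: (f(4) + f(37))/2 = (0.0625000 + 0.000730460)/2 = 0.0316152.
So far: 0.254588.
Correction k=1: B_{2}/2! · (f^{(1)}(37) − f^{(1)}(4)) = 1/12 · (-3.94843e-05 − (-0.0312500)) = 0.00260088.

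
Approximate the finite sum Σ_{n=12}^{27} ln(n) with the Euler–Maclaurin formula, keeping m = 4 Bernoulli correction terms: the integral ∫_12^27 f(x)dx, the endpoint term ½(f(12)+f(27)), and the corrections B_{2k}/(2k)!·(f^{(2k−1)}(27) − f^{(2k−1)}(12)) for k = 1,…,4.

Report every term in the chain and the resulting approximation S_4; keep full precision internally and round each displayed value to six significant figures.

S_4 ≈ 47.0552

The integral term ∫_12^27 ln(x) dx = 44.1687.
Boundary: ½(f(12) + f(27)) = ½(2.48491 + 3.29584) = 2.89037.
So far: 47.0591.
Order-1 term: 1/12 · (0.0370370 − 0.0833333) = -0.00385802.
After k=1: 47.0552.
Order-2 term: −1/720 · (0.000101611 − 0.00115741) = 1.46638e-06.
After k=2: 47.0552.
Order-3 term: 1/30240 · (1.67260e-06 − 9.64506e-05) = -3.13419e-09.
After k=3: 47.0552.
Order-4 term: −1/1209600 · (6.88313e-08 − 2.00939e-05) = 1.65551e-11.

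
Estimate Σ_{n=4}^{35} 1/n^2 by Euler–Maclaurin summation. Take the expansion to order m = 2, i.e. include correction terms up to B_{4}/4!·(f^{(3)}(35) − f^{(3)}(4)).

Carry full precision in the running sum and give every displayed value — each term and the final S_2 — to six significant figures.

S_2 ≈ 0.255654

Integral: ∫_4^35 1/x^2 dx = 0.221429.
½[f(4) + f(35)] = ½[0.0625000 + 0.000816327] = 0.0316582.
So far: 0.253087.
k=1: B_{2}/(2)! × [f^{(1)}(35) − f^{(1)}(4)] = 1/12 × (-4.66472e-05 − (-0.0312500)) = 0.00260028.
Partial sum through k=1: 0.255687.
k=2: B_{4}/(4)! × [f^{(3)}(35) − f^{(3)}(4)] = −1/720 × (-4.56952e-07 − (-0.0234375)) = -3.25514e-05.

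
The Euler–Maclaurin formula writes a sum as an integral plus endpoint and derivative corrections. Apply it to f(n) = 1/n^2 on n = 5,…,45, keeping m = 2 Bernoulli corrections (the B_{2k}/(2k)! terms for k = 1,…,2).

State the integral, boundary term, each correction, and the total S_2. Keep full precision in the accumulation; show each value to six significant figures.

S_2 ≈ 0.199346

Integral: ∫_5^45 1/x^2 dx = 0.177778.
Endpoint term: (f(5) + f(45))/2 = (0.0400000 + 0.000493827)/2 = 0.0202469.
Running total after boundary: 0.198025.
k=1: B_{2}/(2)! × [f^{(1)}(45) − f^{(1)}(5)] = 1/12 × (-2.19479e-05 − (-0.0160000)) = 0.00133150.
Partial sum through k=1: 0.199356.
k=2: B_{4}/(4)! × [f^{(3)}(45) − f^{(3)}(5)] = −1/720 × (-1.30061e-07 − (-0.00768000)) = -1.06665e-05.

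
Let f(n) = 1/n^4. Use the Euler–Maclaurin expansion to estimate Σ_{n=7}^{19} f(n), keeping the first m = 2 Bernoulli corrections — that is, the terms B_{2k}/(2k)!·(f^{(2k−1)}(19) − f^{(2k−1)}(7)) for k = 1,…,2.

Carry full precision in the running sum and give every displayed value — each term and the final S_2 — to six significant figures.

S_2 ≈ 0.00115480

The integral term ∫_7^19 1/x^4 dx = 0.000923219.
Endpoint term: (f(7) + f(19))/2 = (0.000416493 + 7.67336e-06)/2 = 0.000212083.
Running total after boundary: 0.00113530.
Order-1 term: 1/12 · (-1.61544e-06 − (-0.000237996)) = 1.96984e-05.
Partial sum through k=1: 0.00115500.
Order-2 term: −1/720 · (-1.34247e-07 − (-0.000145712)) = -2.02191e-07.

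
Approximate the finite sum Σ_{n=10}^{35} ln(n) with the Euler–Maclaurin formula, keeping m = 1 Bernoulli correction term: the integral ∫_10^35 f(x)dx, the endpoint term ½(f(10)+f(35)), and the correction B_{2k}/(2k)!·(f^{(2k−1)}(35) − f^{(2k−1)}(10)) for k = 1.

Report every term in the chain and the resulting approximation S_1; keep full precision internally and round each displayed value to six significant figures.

∫_10^35 ln(x) dx evaluates to 76.4113.
Endpoint term: (f(10) + f(35))/2 = (2.30259 + 3.55535)/2 = 2.92897.
Integral + boundary = 79.3403.
k=1: B_{2}/(2)! × [f^{(1)}(35) − f^{(1)}(10)] = 1/12 × (0.0285714 − 0.100000) = -0.00595238.

S_1 ≈ 79.3343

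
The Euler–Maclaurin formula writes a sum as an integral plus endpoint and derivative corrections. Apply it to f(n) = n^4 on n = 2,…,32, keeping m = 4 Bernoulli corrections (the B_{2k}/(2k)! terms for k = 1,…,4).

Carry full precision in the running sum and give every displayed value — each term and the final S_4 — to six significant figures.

S_4 ≈ 7.24610e+06

The integral term ∫_2^32 x^4 dx = 6.71088e+06.
Boundary: ½(f(2) + f(32)) = ½(16.0000 + 1.04858e+06) = 524296.
Running total after boundary: 7.23518e+06.
Order-1 term: 1/12 · (131072 − 32.0000) = 10920.0.
Running total after k=1: 7.24610e+06.
Order-2 term: −1/720 · (768.000 − 48.0000) = -1.00000.
Running total after k=2: 7.24610e+06.
Order-3 term: 1/30240 · (0.00000 − 0.00000) = 0.00000.
Running total after k=3: 7.24610e+06.
Order-4 term: −1/1209600 · (0.00000 − 0.00000) = 0.00000.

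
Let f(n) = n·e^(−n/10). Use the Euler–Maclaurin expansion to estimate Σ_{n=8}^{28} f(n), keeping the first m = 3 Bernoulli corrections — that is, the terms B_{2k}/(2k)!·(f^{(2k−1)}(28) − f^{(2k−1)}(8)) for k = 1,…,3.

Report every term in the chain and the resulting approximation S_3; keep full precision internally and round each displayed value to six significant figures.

S_3 ≈ 60.4034

The integral term ∫_8^28 x·e^(−x/10) dx = 57.7714.
Endpoint term: (f(8) + f(28))/2 = (3.59463 + 1.70268)/2 = 2.64866.
Integral + boundary = 60.4200.
k=1: B_{2}/(2)! × [f^{(1)}(28) − f^{(1)}(8)] = 1/12 × (-0.109458 − 0.0898658) = -0.0166103.
Partial sum through k=1: 60.4034.
k=2: B_{4}/(4)! × [f^{(3)}(28) − f^{(3)}(8)] = −1/720 × (0.000121620 − 0.00988524) = 1.35606e-05.
Partial sum through k=2: 60.4034.
k=3: B_{6}/(6)! × [f^{(5)}(28) − f^{(5)}(8)] = 1/30240 × (1.33782e-05 − 0.000188718) = -5.79828e-09.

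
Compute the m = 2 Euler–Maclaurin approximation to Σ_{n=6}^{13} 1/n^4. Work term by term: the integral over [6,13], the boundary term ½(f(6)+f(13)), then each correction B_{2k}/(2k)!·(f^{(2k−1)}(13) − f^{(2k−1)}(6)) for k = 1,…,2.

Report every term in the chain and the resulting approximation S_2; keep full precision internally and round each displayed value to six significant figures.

The integral term ∫_6^13 1/x^4 dx = 0.00139149.
Boundary: ½(f(6) + f(13)) = ½(0.000771605 + 3.50128e-05) = 0.000403309.
Integral + boundary = 0.00179480.
Correction k=1: B_{2}/2! · (f^{(1)}(13) − f^{(1)}(6)) = 1/12 · (-1.07732e-05 − (-0.000514403)) = 4.19692e-05.
After k=1: 0.00183677.
Correction k=2: B_{4}/4! · (f^{(3)}(13) − f^{(3)}(6)) = −1/720 · (-1.91240e-06 − (-0.000428669)) = -5.92718e-07.

S_2 ≈ 0.00183617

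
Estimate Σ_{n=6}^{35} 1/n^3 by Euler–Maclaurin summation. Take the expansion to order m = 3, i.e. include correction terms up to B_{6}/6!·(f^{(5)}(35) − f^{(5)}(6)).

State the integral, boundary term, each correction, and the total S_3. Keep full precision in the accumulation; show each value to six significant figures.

S_3 ≈ 0.0159982

Integral: ∫_6^35 1/x^3 dx = 0.0134807.
½[f(6) + f(35)] = ½[0.00462963 + 2.33236e-05] = 0.00232648.
So far: 0.0158072.
Correction k=1: B_{2}/2! · (f^{(1)}(35) − f^{(1)}(6)) = 1/12 · (-1.99917e-06 − (-0.00231481)) = 0.000192735.
Partial sum through k=1: 0.0159999.
Correction k=2: B_{4}/4! · (f^{(3)}(35) − f^{(3)}(6)) = −1/720 · (-3.26395e-08 − (-0.00128601)) = -1.78608e-06.
Partial sum through k=2: 0.0159982.
Correction k=3: B_{6}/6! · (f^{(5)}(35) − f^{(5)}(6)) = 1/30240 · (-1.11907e-09 − (-0.00150034)) = 4.96145e-08.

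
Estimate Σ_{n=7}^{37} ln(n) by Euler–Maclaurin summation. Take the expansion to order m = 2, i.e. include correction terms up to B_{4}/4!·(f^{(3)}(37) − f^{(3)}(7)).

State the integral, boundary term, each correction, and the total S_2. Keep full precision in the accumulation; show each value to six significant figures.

Integral: ∫_7^37 ln(x) dx = 89.9826.
Endpoint term: (f(7) + f(37))/2 = (1.94591 + 3.61092)/2 = 2.77841.
So far: 92.7610.
k=1: B_{2}/(2)! × [f^{(1)}(37) − f^{(1)}(7)] = 1/12 × (0.0270270 − 0.142857) = -0.00965251.
Partial sum through k=1: 92.7514.
k=2: B_{4}/(4)! × [f^{(3)}(37) − f^{(3)}(7)] = −1/720 × (3.94843e-05 − 0.00583090) = 8.04364e-06.

S_2 ≈ 92.7514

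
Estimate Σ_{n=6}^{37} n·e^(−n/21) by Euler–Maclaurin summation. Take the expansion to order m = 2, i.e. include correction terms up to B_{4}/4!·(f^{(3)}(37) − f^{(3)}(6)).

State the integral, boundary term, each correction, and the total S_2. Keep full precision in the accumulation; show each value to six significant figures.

Integral: ∫_6^37 x·e^(−x/21) dx = 216.936.
½[f(6) + f(37)] = ½[4.50886 + 6.35355] = 5.43121.
Running total after boundary: 222.367.
Order-1 term: 1/12 · (-0.130832 − 0.536769) = -0.0556335.
Running total after k=1: 222.311.
Order-2 term: −1/720 · (0.000482092 − 0.00462522) = 5.75435e-06.

S_2 ≈ 222.311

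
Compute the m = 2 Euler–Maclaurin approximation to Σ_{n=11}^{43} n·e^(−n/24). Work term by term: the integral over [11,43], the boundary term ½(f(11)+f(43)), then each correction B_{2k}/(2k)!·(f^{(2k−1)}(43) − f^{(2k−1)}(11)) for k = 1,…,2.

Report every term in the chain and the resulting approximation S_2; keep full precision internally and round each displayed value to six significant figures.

S_2 ≈ 270.160

∫_11^43 x·e^(−x/24) dx evaluates to 263.138.
Endpoint term: (f(11) + f(43))/2 = (6.95570 + 7.16733)/2 = 7.06152.
Running total after boundary: 270.199.
k=1: B_{2}/(2)! × [f^{(1)}(43) − f^{(1)}(11)] = 1/12 × (-0.131957 − 0.342516) = -0.0395394.
Partial sum through k=1: 270.160.
k=2: B_{4}/(4)! × [f^{(3)}(43) − f^{(3)}(11)] = −1/720 × (0.000349666 − 0.00279026) = 3.38971e-06.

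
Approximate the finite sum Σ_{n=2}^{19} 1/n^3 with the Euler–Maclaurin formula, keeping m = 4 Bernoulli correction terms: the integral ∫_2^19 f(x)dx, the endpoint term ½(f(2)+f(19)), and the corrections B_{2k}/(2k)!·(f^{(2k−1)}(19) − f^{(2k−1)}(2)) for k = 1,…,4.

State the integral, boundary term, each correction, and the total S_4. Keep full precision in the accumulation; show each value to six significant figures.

∫_2^19 1/x^3 dx evaluates to 0.123615.
Endpoint term: (f(2) + f(19))/2 = (0.125000 + 0.000145794)/2 = 0.0625729.
Running total after boundary: 0.186188.
Correction k=1: B_{2}/2! · (f^{(1)}(19) − f^{(1)}(2)) = 1/12 · (-2.30201e-05 − (-0.187500)) = 0.0156231.
Running total after k=1: 0.201811.
Correction k=2: B_{4}/4! · (f^{(3)}(19) − f^{(3)}(2)) = −1/720 · (-1.27535e-06 − (-0.937500)) = -0.00130208.
Running total after k=2: 0.200509.
Correction k=3: B_{6}/6! · (f^{(5)}(19) − f^{(5)}(2)) = 1/30240 · (-1.48379e-07 − (-9.84375)) = 0.000325521.
Running total after k=3: 0.200834.
Correction k=4: B_{8}/8! · (f^{(7)}(19) − f^{(7)}(2)) = −1/1209600 · (-2.95935e-08 − (-177.188)) = -0.000146484.

S_4 ≈ 0.200688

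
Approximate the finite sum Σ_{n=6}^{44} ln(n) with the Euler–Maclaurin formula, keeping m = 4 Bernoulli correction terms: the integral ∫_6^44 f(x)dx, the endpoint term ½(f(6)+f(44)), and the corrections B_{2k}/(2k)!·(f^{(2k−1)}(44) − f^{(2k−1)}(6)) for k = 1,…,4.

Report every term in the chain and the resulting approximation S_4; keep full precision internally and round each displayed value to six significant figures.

S_4 ≈ 120.530

The integral term ∫_6^44 ln(x) dx = 117.754.
Boundary: ½(f(6) + f(44)) = ½(1.79176 + 3.78419) = 2.78797.
Running total after boundary: 120.542.
Order-1 term: 1/12 · (0.0227273 − 0.166667) = -0.0119949.
After k=1: 120.530.
Order-2 term: −1/720 · (2.34786e-05 − 0.00925926) = 1.28275e-05.
After k=2: 120.530.
Order-3 term: 1/30240 · (1.45528e-07 − 0.00308642) = -1.02059e-07.
After k=3: 120.530.
Order-4 term: −1/1209600 · (2.25509e-09 − 0.00257202) = 2.12633e-09.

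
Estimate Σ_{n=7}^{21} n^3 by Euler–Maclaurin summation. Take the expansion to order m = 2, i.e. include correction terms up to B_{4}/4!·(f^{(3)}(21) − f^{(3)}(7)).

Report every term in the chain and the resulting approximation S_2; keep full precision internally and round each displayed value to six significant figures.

The integral term ∫_7^21 x^3 dx = 48020.0.
½[f(7) + f(21)] = ½[343.000 + 9261.00] = 4802.00.
So far: 52822.0.
Correction k=1: B_{2}/2! · (f^{(1)}(21) − f^{(1)}(7)) = 1/12 · (1323.00 − 147.000) = 98.0000.
After k=1: 52920.0.
Correction k=2: B_{4}/4! · (f^{(3)}(21) − f^{(3)}(7)) = −1/720 · (6.00000 − 6.00000) = 0.00000.

S_2 ≈ 52920.0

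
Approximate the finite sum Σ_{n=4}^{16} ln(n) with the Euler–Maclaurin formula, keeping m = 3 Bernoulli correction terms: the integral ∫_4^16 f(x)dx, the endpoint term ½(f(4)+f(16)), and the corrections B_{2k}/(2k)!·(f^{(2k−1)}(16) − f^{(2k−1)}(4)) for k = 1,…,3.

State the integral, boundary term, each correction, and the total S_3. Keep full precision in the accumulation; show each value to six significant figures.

S_3 ≈ 28.8801

Integral: ∫_4^16 ln(x) dx = 26.8162.
½[f(4) + f(16)] = ½[1.38629 + 2.77259] = 2.07944.
Integral + boundary = 28.8957.
k=1: B_{2}/(2)! × [f^{(1)}(16) − f^{(1)}(4)] = 1/12 × (0.0625000 − 0.250000) = -0.0156250.
After k=1: 28.8801.
k=2: B_{4}/(4)! × [f^{(3)}(16) − f^{(3)}(4)] = −1/720 × (0.000488281 − 0.0312500) = 4.27246e-05.
After k=2: 28.8801.
k=3: B_{6}/(6)! × [f^{(5)}(16) − f^{(5)}(4)] = 1/30240 × (2.28882e-05 − 0.0234375) = -7.74293e-07.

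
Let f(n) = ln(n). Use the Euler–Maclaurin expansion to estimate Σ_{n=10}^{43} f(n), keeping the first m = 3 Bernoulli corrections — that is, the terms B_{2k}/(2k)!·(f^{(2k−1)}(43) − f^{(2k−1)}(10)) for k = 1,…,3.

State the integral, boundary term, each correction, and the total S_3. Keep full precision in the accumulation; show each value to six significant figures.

S_3 ≈ 108.731

The integral term ∫_10^43 ln(x) dx = 105.706.
Endpoint term: (f(10) + f(43))/2 = (2.30259 + 3.76120)/2 = 3.03189.
Integral + boundary = 108.738.
k=1: B_{2}/(2)! × [f^{(1)}(43) − f^{(1)}(10)] = 1/12 × (0.0232558 − 0.100000) = -0.00639535.
Partial sum through k=1: 108.731.
k=2: B_{4}/(4)! × [f^{(3)}(43) − f^{(3)}(10)] = −1/720 × (2.51550e-05 − 0.00200000) = 2.74284e-06.
Partial sum through k=2: 108.731.
k=3: B_{6}/(6)! × [f^{(5)}(43) − f^{(5)}(10)] = 1/30240 × (1.63256e-07 − 0.000240000) = -7.93111e-09.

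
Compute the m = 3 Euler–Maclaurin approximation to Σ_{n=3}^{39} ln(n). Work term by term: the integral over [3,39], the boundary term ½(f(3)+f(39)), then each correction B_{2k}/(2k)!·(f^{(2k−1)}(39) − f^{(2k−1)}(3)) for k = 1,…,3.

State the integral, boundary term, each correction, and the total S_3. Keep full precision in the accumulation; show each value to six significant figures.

S_3 ≈ 105.939

The integral term ∫_3^39 ln(x) dx = 103.583.
Endpoint term: (f(3) + f(39))/2 = (1.09861 + 3.66356)/2 = 2.38109.
Integral + boundary = 105.964.
Correction k=1: B_{2}/2! · (f^{(1)}(39) − f^{(1)}(3)) = 1/12 · (0.0256410 − 0.333333) = -0.0256410.
Partial sum through k=1: 105.939.
Correction k=2: B_{4}/4! · (f^{(3)}(39) − f^{(3)}(3)) = −1/720 · (3.37160e-05 − 0.0740741) = 0.000102834.
Partial sum through k=2: 105.939.
Correction k=3: B_{6}/6! · (f^{(5)}(39) − f^{(5)}(3)) = 1/30240 · (2.66004e-07 − 0.0987654) = -3.26604e-06.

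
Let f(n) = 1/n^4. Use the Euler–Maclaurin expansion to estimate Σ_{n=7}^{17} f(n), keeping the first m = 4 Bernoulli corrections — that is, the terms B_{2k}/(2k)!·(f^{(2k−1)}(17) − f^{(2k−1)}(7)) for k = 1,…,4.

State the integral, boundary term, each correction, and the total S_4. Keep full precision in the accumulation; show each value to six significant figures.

S_4 ≈ 0.00113760

∫_7^17 1/x^4 dx evaluates to 0.000903970.
Boundary: ½(f(7) + f(17)) = ½(0.000416493 + 1.19730e-05) = 0.000214233.
Running total after boundary: 0.00111820.
k=1: B_{2}/(2)! × [f^{(1)}(17) − f^{(1)}(7)] = 1/12 × (-2.81719e-06 − (-0.000237996)) = 1.95982e-05.
After k=1: 0.00113780.
k=2: B_{4}/(4)! × [f^{(3)}(17) − f^{(3)}(7)] = −1/720 × (-2.92441e-07 − (-0.000145712)) = -2.01971e-07.
After k=2: 0.00113760.
k=3: B_{6}/(6)! × [f^{(5)}(17) − f^{(5)}(7)] = 1/30240 × (-5.66668e-08 − (-0.000166528)) = 5.50500e-09.
After k=3: 0.00113760.
k=4: B_{8}/(8)! × [f^{(7)}(17) − f^{(7)}(7)] = −1/1209600 × (-1.76471e-08 − (-0.000305868)) = -2.52852e-10.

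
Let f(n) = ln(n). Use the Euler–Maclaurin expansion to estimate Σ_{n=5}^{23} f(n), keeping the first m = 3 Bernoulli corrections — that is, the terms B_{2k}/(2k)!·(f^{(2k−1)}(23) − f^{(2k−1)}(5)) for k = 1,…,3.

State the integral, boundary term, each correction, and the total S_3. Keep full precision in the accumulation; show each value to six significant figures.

S_3 ≈ 48.4286

Integral: ∫_5^23 ln(x) dx = 46.0692.
Boundary: ½(f(5) + f(23)) = ½(1.60944 + 3.13549) = 2.37247.
Integral + boundary = 48.4416.
Correction k=1: B_{2}/2! · (f^{(1)}(23) − f^{(1)}(5)) = 1/12 · (0.0434783 − 0.200000) = -0.0130435.
After k=1: 48.4286.
Correction k=2: B_{4}/4! · (f^{(3)}(23) − f^{(3)}(5)) = −1/720 · (0.000164379 − 0.0160000) = 2.19939e-05.
After k=2: 48.4286.
Correction k=3: B_{6}/6! · (f^{(5)}(23) − f^{(5)}(5)) = 1/30240 · (3.72883e-06 − 0.00768000) = -2.53845e-07.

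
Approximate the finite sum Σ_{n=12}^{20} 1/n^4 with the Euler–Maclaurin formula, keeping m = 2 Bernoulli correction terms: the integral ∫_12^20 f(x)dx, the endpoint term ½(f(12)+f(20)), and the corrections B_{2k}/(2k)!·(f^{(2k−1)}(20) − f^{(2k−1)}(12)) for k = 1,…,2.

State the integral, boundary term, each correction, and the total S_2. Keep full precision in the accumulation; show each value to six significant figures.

S_2 ≈ 0.000179703

The integral term ∫_12^20 1/x^4 dx = 0.000151235.
Boundary: ½(f(12) + f(20)) = ½(4.82253e-05 + 6.25000e-06) = 2.72377e-05.
So far: 0.000178472.
k=1: B_{2}/(2)! × [f^{(1)}(20) − f^{(1)}(12)] = 1/12 × (-1.25000e-06 − (-1.60751e-05)) = 1.23543e-06.
Partial sum through k=1: 0.000179708.
k=2: B_{4}/(4)! × [f^{(3)}(20) − f^{(3)}(12)] = −1/720 × (-9.37500e-08 − (-3.34898e-06)) = -4.52115e-09.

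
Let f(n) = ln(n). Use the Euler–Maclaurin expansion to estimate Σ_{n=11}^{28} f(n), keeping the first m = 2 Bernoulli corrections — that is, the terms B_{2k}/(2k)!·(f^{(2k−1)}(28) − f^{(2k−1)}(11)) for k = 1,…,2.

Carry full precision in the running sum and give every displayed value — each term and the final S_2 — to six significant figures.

The integral term ∫_11^28 ln(x) dx = 49.9249.
Endpoint term: (f(11) + f(28))/2 = (2.39790 + 3.33220)/2 = 2.86505.
So far: 52.7899.
Correction k=1: B_{2}/2! · (f^{(1)}(28) − f^{(1)}(11)) = 1/12 · (0.0357143 − 0.0909091) = -0.00459957.
Running total after k=1: 52.7853.
Correction k=2: B_{4}/4! · (f^{(3)}(28) − f^{(3)}(11)) = −1/720 · (9.11079e-05 − 0.00150263) = 1.96045e-06.

S_2 ≈ 52.7853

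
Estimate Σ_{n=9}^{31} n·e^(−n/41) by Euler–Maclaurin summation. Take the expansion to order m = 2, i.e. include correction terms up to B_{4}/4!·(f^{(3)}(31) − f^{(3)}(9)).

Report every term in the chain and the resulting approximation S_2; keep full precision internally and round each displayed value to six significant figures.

The integral term ∫_9^31 x·e^(−x/41) dx = 260.017.
Boundary: ½(f(9) + f(31)) = ½(7.22619 + 14.5543) = 10.8903.
Integral + boundary = 270.907.
Correction k=1: B_{2}/2! · (f^{(1)}(31) − f^{(1)}(9)) = 1/12 · (0.114511 − 0.626662) = -0.0426792.
After k=1: 270.865.
Correction k=2: B_{4}/4! · (f^{(3)}(31) − f^{(3)}(9)) = −1/720 · (0.000626711 − 0.00132807) = 9.74107e-07.

S_2 ≈ 270.865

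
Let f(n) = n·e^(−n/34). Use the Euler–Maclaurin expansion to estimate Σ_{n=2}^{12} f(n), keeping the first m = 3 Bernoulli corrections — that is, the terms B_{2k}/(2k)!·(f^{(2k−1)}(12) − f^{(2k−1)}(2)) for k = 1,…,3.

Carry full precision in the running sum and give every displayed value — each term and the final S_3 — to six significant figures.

S_3 ≈ 60.3039

Integral: ∫_2^12 x·e^(−x/34) dx = 55.1814.
½[f(2) + f(12)] = ½[1.88575 + 8.43142] = 5.15858.
So far: 60.3399.
k=1: B_{2}/(2)! × [f^{(1)}(12) − f^{(1)}(2)] = 1/12 × (0.454636 − 0.887410) = -0.0360645.
After k=1: 60.3039.
k=2: B_{4}/(4)! × [f^{(3)}(12) − f^{(3)}(2)] = −1/720 × (0.00160889 − 0.00239892) = 1.09727e-06.
After k=2: 60.3039.
k=3: B_{6}/(6)! × [f^{(5)}(12) − f^{(5)}(2)] = 1/30240 × (2.44333e-06 − 3.48633e-06) = -3.44906e-11.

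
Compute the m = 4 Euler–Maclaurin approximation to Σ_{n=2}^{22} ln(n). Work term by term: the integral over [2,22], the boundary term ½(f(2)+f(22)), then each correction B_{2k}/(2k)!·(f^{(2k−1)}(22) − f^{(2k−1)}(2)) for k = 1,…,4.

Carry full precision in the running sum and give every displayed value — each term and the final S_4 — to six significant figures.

S_4 ≈ 48.4712

Integral: ∫_2^22 ln(x) dx = 46.6166.
Endpoint term: (f(2) + f(22))/2 = (0.693147 + 3.09104)/2 = 1.89209.
Integral + boundary = 48.5087.
Order-1 term: 1/12 · (0.0454545 − 0.500000) = -0.0378788.
Partial sum through k=1: 48.4709.
Order-2 term: −1/720 · (0.000187829 − 0.250000) = 0.000346961.
Partial sum through k=2: 48.4712.
Order-3 term: 1/30240 · (4.65691e-06 − 0.750000) = -2.48014e-05.
Partial sum through k=3: 48.4712.
Order-4 term: −1/1209600 · (2.88651e-07 − 5.62500) = 4.65030e-06.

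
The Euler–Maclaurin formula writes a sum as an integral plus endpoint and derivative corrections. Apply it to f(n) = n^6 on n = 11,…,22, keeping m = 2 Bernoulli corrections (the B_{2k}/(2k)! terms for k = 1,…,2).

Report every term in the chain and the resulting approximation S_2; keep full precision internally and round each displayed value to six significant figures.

Integral: ∫_11^22 x^6 dx = 3.53553e+08.
½[f(11) + f(22)] = ½[1.77156e+06 + 1.13380e+08] = 5.75757e+07.
Integral + boundary = 4.11129e+08.
k=1: B_{2}/(2)! × [f^{(1)}(22) − f^{(1)}(11)] = 1/12 × (3.09218e+07 − 966306) = 2.49629e+06.
Partial sum through k=1: 4.13625e+08.
k=2: B_{4}/(4)! × [f^{(3)}(22) − f^{(3)}(11)] = −1/720 × (1.27776e+06 − 159720) = -1552.83.

S_2 ≈ 4.13623e+08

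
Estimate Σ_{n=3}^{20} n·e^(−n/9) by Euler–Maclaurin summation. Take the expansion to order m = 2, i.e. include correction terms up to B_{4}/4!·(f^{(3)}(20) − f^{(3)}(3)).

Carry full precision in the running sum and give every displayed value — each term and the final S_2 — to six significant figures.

S_2 ≈ 51.2090

The integral term ∫_3^20 x·e^(−x/9) dx = 49.1013.
Endpoint term: (f(3) + f(20))/2 = (2.14959 + 2.16736)/2 = 2.15848.
So far: 51.2598.
k=1: B_{2}/(2)! × [f^{(1)}(20) − f^{(1)}(3)] = 1/12 × (-0.132450 − 0.477688) = -0.0508448.
After k=1: 51.2090.
k=2: B_{4}/(4)! × [f^{(3)}(20) − f^{(3)}(3)] = −1/720 × (0.00104057 − 0.0235895) = 3.13180e-05.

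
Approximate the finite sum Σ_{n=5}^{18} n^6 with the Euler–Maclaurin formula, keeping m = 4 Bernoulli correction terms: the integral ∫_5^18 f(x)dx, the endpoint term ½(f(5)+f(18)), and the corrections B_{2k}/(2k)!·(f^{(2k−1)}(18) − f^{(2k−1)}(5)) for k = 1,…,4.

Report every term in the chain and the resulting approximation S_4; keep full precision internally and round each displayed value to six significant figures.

∫_5^18 x^6 dx evaluates to 8.74488e+07.
Endpoint term: (f(5) + f(18))/2 = (15625.0 + 3.40122e+07)/2 = 1.70139e+07.
Integral + boundary = 1.04463e+08.
Order-1 term: 1/12 · (1.13374e+07 − 18750.0) = 943222.
After k=1: 1.05406e+08.
Order-2 term: −1/720 · (699840 − 15000.0) = -951.167.
After k=2: 1.05405e+08.
Order-3 term: 1/30240 · (12960.0 − 3600.00) = 0.309524.
After k=3: 1.05405e+08.
Order-4 term: −1/1209600 · (0.00000 − 0.00000) = 0.00000.

S_4 ≈ 1.05405e+08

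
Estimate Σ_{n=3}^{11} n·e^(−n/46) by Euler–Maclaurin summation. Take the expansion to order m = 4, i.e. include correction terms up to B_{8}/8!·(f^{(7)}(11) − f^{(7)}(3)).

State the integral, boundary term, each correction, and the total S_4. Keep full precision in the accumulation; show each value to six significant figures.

S_4 ≈ 53.0709

∫_3^11 x·e^(−x/46) dx evaluates to 47.3584.
Boundary: ½(f(3) + f(11)) = ½(2.81059 + 8.66043) = 5.73551.
Running total after boundary: 53.0939.
k=1: B_{2}/(2)! × [f^{(1)}(11) − f^{(1)}(3)] = 1/12 × (0.599042 − 0.875764) = -0.0230602.
After k=1: 53.0709.
k=2: B_{4}/(4)! × [f^{(3)}(11) − f^{(3)}(3)] = −1/720 × (0.00102725 − 0.00129938) = 3.77957e-07.
After k=2: 53.0709.
k=3: B_{6}/(6)! × [f^{(5)}(11) − f^{(5)}(3)] = 1/30240 × (8.37147e-07 − 1.03255e-06) = -6.46189e-12.
After k=3: 53.0709.
k=4: B_{8}/(8)! × [f^{(7)}(11) − f^{(7)}(3)] = −1/1209600 × (5.61827e-10 − 6.85744e-10) = 1.02445e-16.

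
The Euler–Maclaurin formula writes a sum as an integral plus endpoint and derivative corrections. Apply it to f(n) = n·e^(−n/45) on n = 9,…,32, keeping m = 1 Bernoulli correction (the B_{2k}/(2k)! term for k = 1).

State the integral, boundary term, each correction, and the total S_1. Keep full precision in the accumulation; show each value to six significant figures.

∫_9^32 x·e^(−x/45) dx evaluates to 287.860.
½[f(9) + f(32)] = ½[7.36858 + 15.7151] = 11.5419.
Integral + boundary = 299.402.
Order-1 term: 1/12 · (0.141873 − 0.654985) = -0.0427593.

S_1 ≈ 299.359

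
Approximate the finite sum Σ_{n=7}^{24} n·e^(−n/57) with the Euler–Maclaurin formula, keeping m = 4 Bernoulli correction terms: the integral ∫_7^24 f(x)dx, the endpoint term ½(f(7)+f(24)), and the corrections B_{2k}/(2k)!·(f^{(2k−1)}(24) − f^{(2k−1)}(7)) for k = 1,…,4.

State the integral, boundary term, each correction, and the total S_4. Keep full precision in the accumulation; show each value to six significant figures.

S_4 ≈ 206.962

∫_7^24 x·e^(−x/57) dx evaluates to 196.023.
Boundary: ½(f(7) + f(24)) = ½(6.19104 + 15.7525) = 10.9718.
So far: 206.995.
k=1: B_{2}/(2)! × [f^{(1)}(24) − f^{(1)}(7)] = 1/12 × (0.379995 − 0.775820) = -0.0329854.
After k=1: 206.962.
k=2: B_{4}/(4)! × [f^{(3)}(24) − f^{(3)}(7)] = −1/720 × (0.000520993 − 0.000783222) = 3.64207e-07.
After k=2: 206.962.
k=3: B_{6}/(6)! × [f^{(5)}(24) − f^{(5)}(7)] = 1/30240 × (2.84712e-07 − 4.08636e-07) = -4.09801e-12.
After k=3: 206.962.
k=4: B_{8}/(8)! × [f^{(7)}(24) − f^{(7)}(7)] = −1/1209600 × (1.25906e-10 − 1.77349e-10) = 4.25286e-17.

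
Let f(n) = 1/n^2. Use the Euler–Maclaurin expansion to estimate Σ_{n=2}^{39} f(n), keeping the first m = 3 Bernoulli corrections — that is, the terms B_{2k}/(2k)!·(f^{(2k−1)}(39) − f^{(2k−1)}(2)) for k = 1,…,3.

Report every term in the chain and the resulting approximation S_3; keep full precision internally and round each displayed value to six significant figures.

Integral: ∫_2^39 1/x^2 dx = 0.474359.
½[f(2) + f(39)] = ½[0.250000 + 0.000657462] = 0.125329.
Integral + boundary = 0.599688.
Order-1 term: 1/12 · (-3.37160e-05 − (-0.250000)) = 0.0208305.
After k=1: 0.620518.
Order-2 term: −1/720 · (-2.66004e-07 − (-0.750000)) = -0.00104167.
After k=2: 0.619477.
Order-3 term: 1/30240 · (-5.24663e-09 − (-5.62500)) = 0.000186012.

S_3 ≈ 0.619663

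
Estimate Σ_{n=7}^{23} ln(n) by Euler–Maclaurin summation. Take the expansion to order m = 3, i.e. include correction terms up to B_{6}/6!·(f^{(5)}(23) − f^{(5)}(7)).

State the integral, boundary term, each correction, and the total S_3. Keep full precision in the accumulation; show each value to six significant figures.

Integral: ∫_7^23 ln(x) dx = 42.4950.
Boundary: ½(f(7) + f(23)) = ½(1.94591 + 3.13549) = 2.54070.
So far: 45.0357.
Order-1 term: 1/12 · (0.0434783 − 0.142857) = -0.00828157.
After k=1: 45.0274.
Order-2 term: −1/720 · (0.000164379 − 0.00583090) = 7.87017e-06.
After k=2: 45.0274.
Order-3 term: 1/30240 · (3.72883e-06 − 0.00142798) = -4.70981e-08.

S_3 ≈ 45.0274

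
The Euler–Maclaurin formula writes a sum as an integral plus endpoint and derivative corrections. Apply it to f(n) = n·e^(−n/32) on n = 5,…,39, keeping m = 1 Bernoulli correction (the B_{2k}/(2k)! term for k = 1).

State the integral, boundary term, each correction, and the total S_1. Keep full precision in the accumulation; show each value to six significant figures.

∫_5^39 x·e^(−x/32) dx evaluates to 341.127.
½[f(5) + f(39)] = ½[4.27673 + 11.5284] = 7.90255.
Running total after boundary: 349.030.
Correction k=1: B_{2}/2! · (f^{(1)}(39) − f^{(1)}(5)) = 1/12 · (-0.0646624 − 0.721698) = -0.0655300.

S_1 ≈ 348.964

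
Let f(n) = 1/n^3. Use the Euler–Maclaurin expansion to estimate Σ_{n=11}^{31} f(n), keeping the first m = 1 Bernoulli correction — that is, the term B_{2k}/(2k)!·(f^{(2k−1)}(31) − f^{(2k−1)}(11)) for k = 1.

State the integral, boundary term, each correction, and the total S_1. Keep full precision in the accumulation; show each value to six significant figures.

The integral term ∫_11^31 1/x^3 dx = 0.00361194.
Boundary: ½(f(11) + f(31)) = ½(0.000751315 + 3.35672e-05) = 0.000392441.
Running total after boundary: 0.00400438.
k=1: B_{2}/(2)! × [f^{(1)}(31) − f^{(1)}(11)] = 1/12 × (-3.24844e-06 − (-0.000204904)) = 1.68046e-05.

S_1 ≈ 0.00402119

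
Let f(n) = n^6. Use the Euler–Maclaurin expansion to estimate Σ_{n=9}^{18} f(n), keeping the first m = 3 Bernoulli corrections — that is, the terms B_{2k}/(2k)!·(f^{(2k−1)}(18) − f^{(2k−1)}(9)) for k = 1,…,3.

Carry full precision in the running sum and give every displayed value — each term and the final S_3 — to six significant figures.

Integral: ∫_9^18 x^6 dx = 8.67767e+07.
½[f(9) + f(18)] = ½[531441 + 3.40122e+07] = 1.72718e+07.
So far: 1.04049e+08.
Correction k=1: B_{2}/2! · (f^{(1)}(18) − f^{(1)}(9)) = 1/12 · (1.13374e+07 − 354294) = 915260.
After k=1: 1.04964e+08.
Correction k=2: B_{4}/4! · (f^{(3)}(18) − f^{(3)}(9)) = −1/720 · (699840 − 87480.0) = -850.500.
After k=2: 1.04963e+08.
Correction k=3: B_{6}/6! · (f^{(5)}(18) − f^{(5)}(9)) = 1/30240 · (12960.0 − 6480.00) = 0.214286.

S_3 ≈ 1.04963e+08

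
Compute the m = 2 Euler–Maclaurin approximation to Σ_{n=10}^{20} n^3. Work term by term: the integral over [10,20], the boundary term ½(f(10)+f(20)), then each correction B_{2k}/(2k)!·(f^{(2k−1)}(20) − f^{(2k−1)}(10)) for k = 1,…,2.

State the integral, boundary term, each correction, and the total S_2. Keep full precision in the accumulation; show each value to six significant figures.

S_2 ≈ 42075.0

∫_10^20 x^3 dx evaluates to 37500.0.
Boundary: ½(f(10) + f(20)) = ½(1000.00 + 8000.00) = 4500.00.
So far: 42000.0.
Order-1 term: 1/12 · (1200.00 − 300.000) = 75.0000.
Running total after k=1: 42075.0.
Order-2 term: −1/720 · (6.00000 − 6.00000) = 0.00000.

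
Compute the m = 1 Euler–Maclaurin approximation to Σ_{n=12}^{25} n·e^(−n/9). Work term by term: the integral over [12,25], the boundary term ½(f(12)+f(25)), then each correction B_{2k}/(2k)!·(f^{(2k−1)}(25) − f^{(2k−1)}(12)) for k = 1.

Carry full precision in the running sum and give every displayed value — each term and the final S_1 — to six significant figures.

S_1 ≈ 33.1507

Integral: ∫_12^25 x·e^(−x/9) dx = 30.7938.
Boundary: ½(f(12) + f(25)) = ½(3.16317 + 1.55441) = 2.35879.
Running total after boundary: 33.1526.
Correction k=1: B_{2}/2! · (f^{(1)}(25) − f^{(1)}(12)) = 1/12 · (-0.110536 − (-0.0878657)) = -0.00188919.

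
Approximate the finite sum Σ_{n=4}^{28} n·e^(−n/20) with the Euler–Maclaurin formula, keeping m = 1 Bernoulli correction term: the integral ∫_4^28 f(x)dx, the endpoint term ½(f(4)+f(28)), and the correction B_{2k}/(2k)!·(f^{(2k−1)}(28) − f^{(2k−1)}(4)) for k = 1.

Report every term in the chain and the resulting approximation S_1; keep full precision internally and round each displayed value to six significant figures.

S_1 ≈ 161.285

The integral term ∫_4^28 x·e^(−x/20) dx = 156.258.
½[f(4) + f(28)] = ½[3.27492 + 6.90471] = 5.08982.
Integral + boundary = 161.347.
k=1: B_{2}/(2)! × [f^{(1)}(28) − f^{(1)}(4)] = 1/12 × (-0.0986388 − 0.654985) = -0.0628019.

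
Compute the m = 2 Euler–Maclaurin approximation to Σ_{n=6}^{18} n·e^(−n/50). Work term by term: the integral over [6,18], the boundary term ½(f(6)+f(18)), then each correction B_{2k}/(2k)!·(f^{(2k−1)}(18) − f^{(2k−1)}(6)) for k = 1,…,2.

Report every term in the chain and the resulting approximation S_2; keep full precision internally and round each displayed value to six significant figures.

S_2 ≈ 120.190

∫_6^18 x·e^(−x/50) dx evaluates to 111.278.
½[f(6) + f(18)] = ½[5.32152 + 12.5582] = 8.93985.
So far: 120.218.
k=1: B_{2}/(2)! × [f^{(1)}(18) − f^{(1)}(6)] = 1/12 × (0.446513 − 0.780490) = -0.0278314.
After k=1: 120.190.
k=2: B_{4}/(4)! × [f^{(3)}(18) − f^{(3)}(6)] = −1/720 × (0.000736746 − 0.00102173) = 3.95814e-07.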